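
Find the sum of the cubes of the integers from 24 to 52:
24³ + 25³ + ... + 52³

Use ∑_{k=1}^{n} k³ = [n(n+1)/2]², then subtract the first 23 terms.
∑_{k=1}^{52} k³ = [52×53/2]² = 1378² = 1898884
∑_{k=1}^{23} k³ = [23×24/2]² = 276² = 76176
∑_{k=24}^{52} k³ = 1898884 - 76176 = 1822708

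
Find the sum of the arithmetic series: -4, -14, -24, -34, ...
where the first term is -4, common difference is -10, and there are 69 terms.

Sₙ = n/2 × (first + last)
Last term = a + (n-1)d = -4 + (69-1)×(-10) = -684
S_69 = 69/2 × (-4 + (-684))
S_69 = 69/2 × (-688) = -23736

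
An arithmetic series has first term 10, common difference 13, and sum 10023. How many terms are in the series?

Using S = n/2 × [2a + (n-1)d]
10023 = n/2 × [2(10) + (n-1)(13)]
10023 = n/2 × [20 + 13n - 13]
20046 = n × [7 + 13n]
13n² + (7)n - 20046 = 0
Discriminant: Δ = (7)² - 4(13)(-20046) = 49 + 1042392 = 1042441
√Δ = 1021
n = [-(7) + √Δ] / (2·13) = (-7 + 1021) / 26 = 1014 / 26 = 39
(The negative root is discarded since n must be a positive integer.)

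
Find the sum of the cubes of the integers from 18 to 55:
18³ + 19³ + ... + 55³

Use ∑_{k=1}^{n} k³ = [n(n+1)/2]², then subtract the first 17 terms.
∑_{k=1}^{55} k³ = [55×56/2]² = 1540² = 2371600
∑_{k=1}^{17} k³ = [17×18/2]² = 153² = 23409
∑_{k=18}^{55} k³ = 2371600 - 23409 = 2348191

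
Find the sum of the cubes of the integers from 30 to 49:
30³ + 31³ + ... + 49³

Use ∑_{k=1}^{n} k³ = [n(n+1)/2]², then subtract the first 29 terms.
∑_{k=1}^{49} k³ = [49×50/2]² = 1225² = 1500625
∑_{k=1}^{29} k³ = [29×30/2]² = 435² = 189225
∑_{k=30}^{49} k³ = 1500625 - 189225 = 1311400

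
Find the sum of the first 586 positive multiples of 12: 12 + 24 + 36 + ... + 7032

Factor out 12: = 12(1 + 2 + ... + 586) = 12 × n(n+1)/2
= 12 × 586×587/2
= 12 × 171991
= 2063892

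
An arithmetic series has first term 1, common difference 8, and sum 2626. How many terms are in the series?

Using S = n/2 × [2a + (n-1)d]
2626 = n/2 × [2(1) + (n-1)(8)]
2626 = n/2 × [2 + 8n - 8]
5252 = n × [-6 + 8n]
8n² + (-6)n - 5252 = 0
Discriminant: Δ = (-6)² - 4(8)(-5252) = 36 + 168064 = 168100
√Δ = 410
n = [-(-6) + √Δ] / (2·8) = (6 + 410) / 16 = 416 / 16 = 26
(The negative root is discarded since n must be a positive integer.)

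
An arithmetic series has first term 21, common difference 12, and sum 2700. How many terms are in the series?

Using S = n/2 × [2a + (n-1)d]
2700 = n/2 × [2(21) + (n-1)(12)]
2700 = n/2 × [42 + 12n - 12]
5400 = n × [30 + 12n]
12n² + (30)n - 5400 = 0
Discriminant: Δ = (30)² - 4(12)(-5400) = 900 + 259200 = 260100
√Δ = 510
n = [-(30) + √Δ] / (2·12) = (-30 + 510) / 24 = 480 / 24 = 20
(The negative root is discarded since n must be a positive integer.)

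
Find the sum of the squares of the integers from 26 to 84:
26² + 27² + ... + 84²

Use ∑_{k=1}^{n} k² = n(n+1)(2n+1)/6, then subtract the first 25 terms.
∑_{k=1}^{84} k² = 84×85×169/6 = 201110
∑_{k=1}^{25} k² = 25×26×51/6 = 5525
∑_{k=26}^{84} k² = 201110 - 5525 = 195585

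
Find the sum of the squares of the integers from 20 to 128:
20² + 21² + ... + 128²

Use ∑_{k=1}^{n} k² = n(n+1)(2n+1)/6, then subtract the first 19 terms.
∑_{k=1}^{128} k² = 128×129×257/6 = 707264
∑_{k=1}^{19} k² = 19×20×39/6 = 2470
∑_{k=20}^{128} k² = 707264 - 2470 = 704794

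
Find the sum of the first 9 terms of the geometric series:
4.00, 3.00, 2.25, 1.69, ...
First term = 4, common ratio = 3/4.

Sₙ = a(1 - rⁿ) / (1 - r)
S_9 = 4(1 - (3/4)^9) / (1 - (3/4))
S_9 = 4(1 - (19683/262144)) / (1/4)
S_9 = 242461/16384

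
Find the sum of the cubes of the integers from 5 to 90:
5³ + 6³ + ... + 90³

Use ∑_{k=1}^{n} k³ = [n(n+1)/2]², then subtract the first 4 terms.
∑_{k=1}^{90} k³ = [90×91/2]² = 4095² = 16769025
∑_{k=1}^{4} k³ = [4×5/2]² = 10² = 100
∑_{k=5}^{90} k³ = 16769025 - 100 = 16768925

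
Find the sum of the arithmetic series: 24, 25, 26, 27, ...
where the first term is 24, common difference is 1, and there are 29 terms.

Sₙ = n/2 × (first + last)
Last term = a + (n-1)d = 24 + (29-1)×1 = 52
S_29 = 29/2 × (24 + 52)
S_29 = 29/2 × 76 = 1102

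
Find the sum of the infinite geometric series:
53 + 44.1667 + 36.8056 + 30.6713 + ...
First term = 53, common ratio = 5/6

For |r| < 1, S = a / (1 - r)
S = 53 / (1 - (5/6))
S = 53 / (1/6)
S = 318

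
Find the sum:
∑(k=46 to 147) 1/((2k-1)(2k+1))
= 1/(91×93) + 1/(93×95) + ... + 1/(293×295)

Partial fractions: 1/((2k-1)(2k+1)) = (1/2)[1/(2k-1) - 1/(2k+1)]
The series telescopes:
= (1/2)[1/91 - 1/295]
= 102/26845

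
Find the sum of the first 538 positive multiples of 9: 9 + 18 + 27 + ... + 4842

Factor out 9: = 9(1 + 2 + ... + 538) = 9 × n(n+1)/2
= 9 × 538×539/2
= 9 × 144991
= 1304919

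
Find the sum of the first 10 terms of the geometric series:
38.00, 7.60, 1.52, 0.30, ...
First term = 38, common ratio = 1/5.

Sₙ = a(1 - rⁿ) / (1 - r)
S_10 = 38(1 - (1/5)^10) / (1 - (1/5))
S_10 = 38(1 - (1/9765625)) / (4/5)
S_10 = 92773428/1953125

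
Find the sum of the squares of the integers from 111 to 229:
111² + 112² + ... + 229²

Use ∑_{k=1}^{n} k² = n(n+1)(2n+1)/6, then subtract the first 110 terms.
∑_{k=1}^{229} k² = 229×230×459/6 = 4029255
∑_{k=1}^{110} k² = 110×111×221/6 = 449735
∑_{k=111}^{229} k² = 4029255 - 449735 = 3579520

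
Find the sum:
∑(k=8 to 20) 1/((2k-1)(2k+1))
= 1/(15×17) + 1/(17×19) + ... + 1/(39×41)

Partial fractions: 1/((2k-1)(2k+1)) = (1/2)[1/(2k-1) - 1/(2k+1)]
The series telescopes:
= (1/2)[1/15 - 1/41]
= 13/615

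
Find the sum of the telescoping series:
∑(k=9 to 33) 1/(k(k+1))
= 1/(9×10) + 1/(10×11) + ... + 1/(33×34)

Partial fractions: 1/(k(k+1)) = 1/k - 1/(k+1)
The series telescopes:
= (1/9 - 1/10) + (1/10 - 1/11) + ... + (1/33 - 1/34)
= 1/9 - 1/34
= 25/306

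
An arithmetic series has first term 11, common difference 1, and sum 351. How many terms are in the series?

Using S = n/2 × [2a + (n-1)d]
351 = n/2 × [2(11) + (n-1)(1)]
351 = n/2 × [22 + 1n - 1]
702 = n × [21 + 1n]
1n² + (21)n - 702 = 0
Discriminant: Δ = (21)² - 4(1)(-702) = 441 + 2808 = 3249
√Δ = 57
n = [-(21) + √Δ] / (2·1) = (-21 + 57) / 2 = 36 / 2 = 18
(The negative root is discarded since n must be a positive integer.)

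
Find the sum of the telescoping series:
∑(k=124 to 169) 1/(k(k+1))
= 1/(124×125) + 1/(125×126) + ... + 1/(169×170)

Partial fractions: 1/(k(k+1)) = 1/k - 1/(k+1)
The series telescopes:
= (1/124 - 1/125) + (1/125 - 1/126) + ... + (1/169 - 1/170)
= 1/124 - 1/170
= 23/10540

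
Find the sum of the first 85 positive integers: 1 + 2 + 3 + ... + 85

Formula: ∑k = n(n+1)/2
= 85×86/2
= 7310/2
= 3655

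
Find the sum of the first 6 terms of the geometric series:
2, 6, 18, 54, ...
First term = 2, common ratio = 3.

Sₙ = a(1 - rⁿ) / (1 - r)
S_6 = 2(1 - 3^6) / (1 - 3)
S_6 = 2(1 - 729) / (-2)
S_6 = 728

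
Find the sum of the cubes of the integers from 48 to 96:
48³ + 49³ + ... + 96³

Use ∑_{k=1}^{n} k³ = [n(n+1)/2]², then subtract the first 47 terms.
∑_{k=1}^{96} k³ = [96×97/2]² = 4656² = 21678336
∑_{k=1}^{47} k³ = [47×48/2]² = 1128² = 1272384
∑_{k=48}^{96} k³ = 21678336 - 1272384 = 20405952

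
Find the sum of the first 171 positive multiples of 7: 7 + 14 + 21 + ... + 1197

Factor out 7: = 7(1 + 2 + ... + 171) = 7 × n(n+1)/2
= 7 × 171×172/2
= 7 × 14706
= 102942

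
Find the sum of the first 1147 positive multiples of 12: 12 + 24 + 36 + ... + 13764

Factor out 12: = 12(1 + 2 + ... + 1147) = 12 × n(n+1)/2
= 12 × 1147×1148/2
= 12 × 658378
= 7900536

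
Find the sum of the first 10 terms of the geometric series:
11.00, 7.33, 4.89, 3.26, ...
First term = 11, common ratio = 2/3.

Sₙ = a(1 - rⁿ) / (1 - r)
S_10 = 11(1 - (2/3)^10) / (1 - (2/3))
S_10 = 11(1 - (1024/59049)) / (1/3)
S_10 = 638275/19683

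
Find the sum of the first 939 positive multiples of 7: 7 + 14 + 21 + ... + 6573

Factor out 7: = 7(1 + 2 + ... + 939) = 7 × n(n+1)/2
= 7 × 939×940/2
= 7 × 441330
= 3089310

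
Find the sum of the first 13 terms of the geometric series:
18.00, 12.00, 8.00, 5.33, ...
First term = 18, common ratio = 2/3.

Sₙ = a(1 - rⁿ) / (1 - r)
S_13 = 18(1 - (2/3)^13) / (1 - (2/3))
S_13 = 18(1 - (8192/1594323)) / (1/3)
S_13 = 3172262/59049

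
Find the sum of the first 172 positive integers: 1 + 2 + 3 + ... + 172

Formula: ∑k = n(n+1)/2
= 172×173/2
= 29756/2
= 14878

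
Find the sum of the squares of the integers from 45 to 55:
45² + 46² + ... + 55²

Use ∑_{k=1}^{n} k² = n(n+1)(2n+1)/6, then subtract the first 44 terms.
∑_{k=1}^{55} k² = 55×56×111/6 = 56980
∑_{k=1}^{44} k² = 44×45×89/6 = 29370
∑_{k=45}^{55} k² = 56980 - 29370 = 27610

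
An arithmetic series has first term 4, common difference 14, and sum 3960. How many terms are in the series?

Using S = n/2 × [2a + (n-1)d]
3960 = n/2 × [2(4) + (n-1)(14)]
3960 = n/2 × [8 + 14n - 14]
7920 = n × [-6 + 14n]
14n² + (-6)n - 7920 = 0
Discriminant: Δ = (-6)² - 4(14)(-7920) = 36 + 443520 = 443556
√Δ = 666
n = [-(-6) + √Δ] / (2·14) = (6 + 666) / 28 = 672 / 28 = 24
(The negative root is discarded since n must be a positive integer.)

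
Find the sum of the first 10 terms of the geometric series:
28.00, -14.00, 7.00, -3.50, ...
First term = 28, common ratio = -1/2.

Sₙ = a(1 - rⁿ) / (1 - r)
S_10 = 28(1 - (-1/2)^10) / (1 - (-1/2))
S_10 = 28(1 - (1/1024)) / (3/2)
S_10 = 2387/128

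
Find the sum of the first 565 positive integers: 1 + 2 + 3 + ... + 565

Formula: ∑k = n(n+1)/2
= 565×566/2
= 319790/2
= 159895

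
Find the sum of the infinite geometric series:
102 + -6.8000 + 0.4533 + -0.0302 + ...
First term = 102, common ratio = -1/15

For |r| < 1, S = a / (1 - r)
S = 102 / (1 - (-1/15))
S = 102 / (16/15)
S = 765/8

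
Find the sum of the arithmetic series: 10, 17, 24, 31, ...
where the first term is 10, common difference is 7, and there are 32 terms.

Sₙ = n/2 × (first + last)
Last term = a + (n-1)d = 10 + (32-1)×7 = 227
S_32 = 32/2 × (10 + 227)
S_32 = 32/2 × 237 = 3792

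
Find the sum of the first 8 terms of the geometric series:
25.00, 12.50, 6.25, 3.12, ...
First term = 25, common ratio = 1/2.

Sₙ = a(1 - rⁿ) / (1 - r)
S_8 = 25(1 - (1/2)^8) / (1 - (1/2))
S_8 = 25(1 - (1/256)) / (1/2)
S_8 = 6375/128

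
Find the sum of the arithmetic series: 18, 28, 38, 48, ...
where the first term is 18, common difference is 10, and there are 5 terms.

Sₙ = n/2 × (first + last)
Last term = a + (n-1)d = 18 + (5-1)×10 = 58
S_5 = 5/2 × (18 + 58)
S_5 = 5/2 × 76 = 190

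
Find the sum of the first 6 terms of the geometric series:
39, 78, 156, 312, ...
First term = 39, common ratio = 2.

Sₙ = a(1 - rⁿ) / (1 - r)
S_6 = 39(1 - 2^6) / (1 - 2)
S_6 = 39(1 - 64) / (-1)
S_6 = 2457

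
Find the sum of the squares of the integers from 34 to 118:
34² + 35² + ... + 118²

Use ∑_{k=1}^{n} k² = n(n+1)(2n+1)/6, then subtract the first 33 terms.
∑_{k=1}^{118} k² = 118×119×237/6 = 554659
∑_{k=1}^{33} k² = 33×34×67/6 = 12529
∑_{k=34}^{118} k² = 554659 - 12529 = 542130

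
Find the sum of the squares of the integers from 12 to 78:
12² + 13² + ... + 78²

Use ∑_{k=1}^{n} k² = n(n+1)(2n+1)/6, then subtract the first 11 terms.
∑_{k=1}^{78} k² = 78×79×157/6 = 161239
∑_{k=1}^{11} k² = 11×12×23/6 = 506
∑_{k=12}^{78} k² = 161239 - 506 = 160733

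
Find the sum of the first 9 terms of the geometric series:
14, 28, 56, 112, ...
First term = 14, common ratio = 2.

Sₙ = a(1 - rⁿ) / (1 - r)
S_9 = 14(1 - 2^9) / (1 - 2)
S_9 = 14(1 - 512) / (-1)
S_9 = 7154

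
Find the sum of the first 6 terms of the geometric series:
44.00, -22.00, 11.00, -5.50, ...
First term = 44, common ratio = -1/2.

Sₙ = a(1 - rⁿ) / (1 - r)
S_6 = 44(1 - (-1/2)^6) / (1 - (-1/2))
S_6 = 44(1 - (1/64)) / (3/2)
S_6 = 231/8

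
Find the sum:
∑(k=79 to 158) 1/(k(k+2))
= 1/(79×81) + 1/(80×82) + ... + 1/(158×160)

Partial fractions: 1/(k(k+2)) = (1/2)[1/k - 1/(k+2)]
Telescoping leaves the first two and last two terms:
= (1/2)[1/79 + 1/80 - 1/159 - 1/160]
= 25361/4019520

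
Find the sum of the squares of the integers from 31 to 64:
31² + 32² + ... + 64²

Use ∑_{k=1}^{n} k² = n(n+1)(2n+1)/6, then subtract the first 30 terms.
∑_{k=1}^{64} k² = 64×65×129/6 = 89440
∑_{k=1}^{30} k² = 30×31×61/6 = 9455
∑_{k=31}^{64} k² = 89440 - 9455 = 79985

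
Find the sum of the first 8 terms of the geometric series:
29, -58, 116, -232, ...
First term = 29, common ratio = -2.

Sₙ = a(1 - rⁿ) / (1 - r)
S_8 = 29(1 - (-2)^8) / (1 - (-2))
S_8 = 29(1 - 256) / (3)
S_8 = -2465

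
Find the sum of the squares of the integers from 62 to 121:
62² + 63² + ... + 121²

Use ∑_{k=1}^{n} k² = n(n+1)(2n+1)/6, then subtract the first 61 terms.
∑_{k=1}^{121} k² = 121×122×243/6 = 597861
∑_{k=1}^{61} k² = 61×62×123/6 = 77531
∑_{k=62}^{121} k² = 597861 - 77531 = 520330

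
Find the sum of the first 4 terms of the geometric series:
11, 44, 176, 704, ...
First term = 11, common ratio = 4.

Sₙ = a(1 - rⁿ) / (1 - r)
S_4 = 11(1 - 4^4) / (1 - 4)
S_4 = 11(1 - 256) / (-3)
S_4 = 935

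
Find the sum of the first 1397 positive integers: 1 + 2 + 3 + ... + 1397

Formula: ∑k = n(n+1)/2
= 1397×1398/2
= 1953006/2
= 976503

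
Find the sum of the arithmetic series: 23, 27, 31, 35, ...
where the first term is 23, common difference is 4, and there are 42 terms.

Sₙ = n/2 × (first + last)
Last term = a + (n-1)d = 23 + (42-1)×4 = 187
S_42 = 42/2 × (23 + 187)
S_42 = 42/2 × 210 = 4410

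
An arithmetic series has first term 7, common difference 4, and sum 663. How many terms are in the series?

Using S = n/2 × [2a + (n-1)d]
663 = n/2 × [2(7) + (n-1)(4)]
663 = n/2 × [14 + 4n - 4]
1326 = n × [10 + 4n]
4n² + (10)n - 1326 = 0
Discriminant: Δ = (10)² - 4(4)(-1326) = 100 + 21216 = 21316
√Δ = 146
n = [-(10) + √Δ] / (2·4) = (-10 + 146) / 8 = 136 / 8 = 17
(The negative root is discarded since n must be a positive integer.)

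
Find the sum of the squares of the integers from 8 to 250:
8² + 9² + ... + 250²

Use ∑_{k=1}^{n} k² = n(n+1)(2n+1)/6, then subtract the first 7 terms.
∑_{k=1}^{250} k² = 250×251×501/6 = 5239625
∑_{k=1}^{7} k² = 7×8×15/6 = 140
∑_{k=8}^{250} k² = 5239625 - 140 = 5239485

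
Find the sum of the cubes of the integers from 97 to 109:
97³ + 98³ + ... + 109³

Use ∑_{k=1}^{n} k³ = [n(n+1)/2]², then subtract the first 96 terms.
∑_{k=1}^{109} k³ = [109×110/2]² = 5995² = 35940025
∑_{k=1}^{96} k³ = [96×97/2]² = 4656² = 21678336
∑_{k=97}^{109} k³ = 35940025 - 21678336 = 14261689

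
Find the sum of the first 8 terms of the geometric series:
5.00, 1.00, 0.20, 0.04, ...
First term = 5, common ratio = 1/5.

Sₙ = a(1 - rⁿ) / (1 - r)
S_8 = 5(1 - (1/5)^8) / (1 - (1/5))
S_8 = 5(1 - (1/390625)) / (4/5)
S_8 = 97656/15625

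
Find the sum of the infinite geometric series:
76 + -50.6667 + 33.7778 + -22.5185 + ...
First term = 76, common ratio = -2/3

For |r| < 1, S = a / (1 - r)
S = 76 / (1 - (-2/3))
S = 76 / (5/3)
S = 228/5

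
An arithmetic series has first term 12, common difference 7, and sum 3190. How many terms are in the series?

Using S = n/2 × [2a + (n-1)d]
3190 = n/2 × [2(12) + (n-1)(7)]
3190 = n/2 × [24 + 7n - 7]
6380 = n × [17 + 7n]
7n² + (17)n - 6380 = 0
Discriminant: Δ = (17)² - 4(7)(-6380) = 289 + 178640 = 178929
√Δ = 423
n = [-(17) + √Δ] / (2·7) = (-17 + 423) / 14 = 406 / 14 = 29
(The negative root is discarded since n must be a positive integer.)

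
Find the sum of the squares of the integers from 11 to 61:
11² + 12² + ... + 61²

Use ∑_{k=1}^{n} k² = n(n+1)(2n+1)/6, then subtract the first 10 terms.
∑_{k=1}^{61} k² = 61×62×123/6 = 77531
∑_{k=1}^{10} k² = 10×11×21/6 = 385
∑_{k=11}^{61} k² = 77531 - 385 = 77146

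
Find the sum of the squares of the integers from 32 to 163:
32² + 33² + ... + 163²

Use ∑_{k=1}^{n} k² = n(n+1)(2n+1)/6, then subtract the first 31 terms.
∑_{k=1}^{163} k² = 163×164×327/6 = 1456894
∑_{k=1}^{31} k² = 31×32×63/6 = 10416
∑_{k=32}^{163} k² = 1456894 - 10416 = 1446478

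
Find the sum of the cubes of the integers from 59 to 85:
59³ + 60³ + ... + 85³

Use ∑_{k=1}^{n} k³ = [n(n+1)/2]², then subtract the first 58 terms.
∑_{k=1}^{85} k³ = [85×86/2]² = 3655² = 13359025
∑_{k=1}^{58} k³ = [58×59/2]² = 1711² = 2927521
∑_{k=59}^{85} k³ = 13359025 - 2927521 = 10431504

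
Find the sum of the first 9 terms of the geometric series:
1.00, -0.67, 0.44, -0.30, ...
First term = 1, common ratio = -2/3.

Sₙ = a(1 - rⁿ) / (1 - r)
S_9 = 1(1 - (-2/3)^9) / (1 - (-2/3))
S_9 = 1(1 - (-512/19683)) / (5/3)
S_9 = 4039/6561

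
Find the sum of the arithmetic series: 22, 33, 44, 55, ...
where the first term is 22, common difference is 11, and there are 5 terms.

Sₙ = n/2 × (first + last)
Last term = a + (n-1)d = 22 + (5-1)×11 = 66
S_5 = 5/2 × (22 + 66)
S_5 = 5/2 × 88 = 220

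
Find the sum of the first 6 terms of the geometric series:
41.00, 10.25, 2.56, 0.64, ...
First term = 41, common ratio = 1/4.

Sₙ = a(1 - rⁿ) / (1 - r)
S_6 = 41(1 - (1/4)^6) / (1 - (1/4))
S_6 = 41(1 - (1/4096)) / (3/4)
S_6 = 55965/1024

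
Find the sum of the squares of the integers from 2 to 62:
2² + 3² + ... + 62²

Use ∑_{k=1}^{n} k² = n(n+1)(2n+1)/6, then subtract the first 1 terms.
∑_{k=1}^{62} k² = 62×63×125/6 = 81375
∑_{k=1}^{1} k² = 1×2×3/6 = 1
∑_{k=2}^{62} k² = 81375 - 1 = 81374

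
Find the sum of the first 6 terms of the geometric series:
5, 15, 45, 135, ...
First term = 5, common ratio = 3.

Sₙ = a(1 - rⁿ) / (1 - r)
S_6 = 5(1 - 3^6) / (1 - 3)
S_6 = 5(1 - 729) / (-2)
S_6 = 1820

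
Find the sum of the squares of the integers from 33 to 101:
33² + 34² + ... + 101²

Use ∑_{k=1}^{n} k² = n(n+1)(2n+1)/6, then subtract the first 32 terms.
∑_{k=1}^{101} k² = 101×102×203/6 = 348551
∑_{k=1}^{32} k² = 32×33×65/6 = 11440
∑_{k=33}^{101} k² = 348551 - 11440 = 337111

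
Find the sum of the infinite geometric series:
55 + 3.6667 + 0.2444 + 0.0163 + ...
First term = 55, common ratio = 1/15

For |r| < 1, S = a / (1 - r)
S = 55 / (1 - (1/15))
S = 55 / (14/15)
S = 825/14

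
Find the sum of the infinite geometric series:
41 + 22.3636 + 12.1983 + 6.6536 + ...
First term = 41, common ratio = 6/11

For |r| < 1, S = a / (1 - r)
S = 41 / (1 - (6/11))
S = 41 / (5/11)
S = 451/5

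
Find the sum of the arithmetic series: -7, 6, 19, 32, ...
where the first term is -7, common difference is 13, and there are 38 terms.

Sₙ = n/2 × (first + last)
Last term = a + (n-1)d = -7 + (38-1)×13 = 474
S_38 = 38/2 × (-7 + 474)
S_38 = 38/2 × 467 = 8873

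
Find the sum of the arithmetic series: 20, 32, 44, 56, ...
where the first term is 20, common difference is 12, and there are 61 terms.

Sₙ = n/2 × (first + last)
Last term = a + (n-1)d = 20 + (61-1)×12 = 740
S_61 = 61/2 × (20 + 740)
S_61 = 61/2 × 760 = 23180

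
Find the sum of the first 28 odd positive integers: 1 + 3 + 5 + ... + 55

Sum of first n odd numbers = n²
= 28²
= 784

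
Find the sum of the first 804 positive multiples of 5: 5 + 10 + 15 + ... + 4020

Factor out 5: = 5(1 + 2 + ... + 804) = 5 × n(n+1)/2
= 5 × 804×805/2
= 5 × 323610
= 1618050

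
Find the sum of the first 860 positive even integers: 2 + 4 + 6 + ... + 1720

Sum of first n even numbers = n(n+1)
= 860×861
= 740460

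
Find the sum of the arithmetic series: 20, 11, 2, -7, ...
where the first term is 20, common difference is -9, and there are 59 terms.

Sₙ = n/2 × (first + last)
Last term = a + (n-1)d = 20 + (59-1)×(-9) = -502
S_59 = 59/2 × (20 + (-502))
S_59 = 59/2 × (-482) = -14219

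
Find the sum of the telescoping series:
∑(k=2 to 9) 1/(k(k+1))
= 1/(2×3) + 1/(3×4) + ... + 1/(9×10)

Partial fractions: 1/(k(k+1)) = 1/k - 1/(k+1)
The series telescopes:
= (1/2 - 1/3) + (1/3 - 1/4) + ... + (1/9 - 1/10)
= 1/2 - 1/10
= 2/5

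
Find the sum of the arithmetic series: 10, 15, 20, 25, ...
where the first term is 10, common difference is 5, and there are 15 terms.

Sₙ = n/2 × (first + last)
Last term = a + (n-1)d = 10 + (15-1)×5 = 80
S_15 = 15/2 × (10 + 80)
S_15 = 15/2 × 90 = 675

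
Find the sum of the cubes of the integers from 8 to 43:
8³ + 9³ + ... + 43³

Use ∑_{k=1}^{n} k³ = [n(n+1)/2]², then subtract the first 7 terms.
∑_{k=1}^{43} k³ = [43×44/2]² = 946² = 894916
∑_{k=1}^{7} k³ = [7×8/2]² = 28² = 784
∑_{k=8}^{43} k³ = 894916 - 784 = 894132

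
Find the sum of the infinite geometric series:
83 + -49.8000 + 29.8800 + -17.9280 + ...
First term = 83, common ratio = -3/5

For |r| < 1, S = a / (1 - r)
S = 83 / (1 - (-3/5))
S = 83 / (8/5)
S = 415/8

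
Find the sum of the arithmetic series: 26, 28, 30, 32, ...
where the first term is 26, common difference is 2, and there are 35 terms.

Sₙ = n/2 × (first + last)
Last term = a + (n-1)d = 26 + (35-1)×2 = 94
S_35 = 35/2 × (26 + 94)
S_35 = 35/2 × 120 = 2100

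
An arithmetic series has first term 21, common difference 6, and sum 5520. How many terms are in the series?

Using S = n/2 × [2a + (n-1)d]
5520 = n/2 × [2(21) + (n-1)(6)]
5520 = n/2 × [42 + 6n - 6]
11040 = n × [36 + 6n]
6n² + (36)n - 11040 = 0
Discriminant: Δ = (36)² - 4(6)(-11040) = 1296 + 264960 = 266256
√Δ = 516
n = [-(36) + √Δ] / (2·6) = (-36 + 516) / 12 = 480 / 12 = 40
(The negative root is discarded since n must be a positive integer.)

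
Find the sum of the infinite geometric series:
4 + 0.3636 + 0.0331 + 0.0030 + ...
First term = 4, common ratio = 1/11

For |r| < 1, S = a / (1 - r)
S = 4 / (1 - (1/11))
S = 4 / (10/11)
S = 22/5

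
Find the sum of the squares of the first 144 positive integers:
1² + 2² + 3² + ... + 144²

Formula: ∑k² = n(n+1)(2n+1)/6
= 144×145×289/6
= 6034320/6
= 1005720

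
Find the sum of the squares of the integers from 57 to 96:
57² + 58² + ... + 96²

Use ∑_{k=1}^{n} k² = n(n+1)(2n+1)/6, then subtract the first 56 terms.
∑_{k=1}^{96} k² = 96×97×193/6 = 299536
∑_{k=1}^{56} k² = 56×57×113/6 = 60116
∑_{k=57}^{96} k² = 299536 - 60116 = 239420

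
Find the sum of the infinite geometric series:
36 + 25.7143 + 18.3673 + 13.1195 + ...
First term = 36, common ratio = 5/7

For |r| < 1, S = a / (1 - r)
S = 36 / (1 - (5/7))
S = 36 / (2/7)
S = 126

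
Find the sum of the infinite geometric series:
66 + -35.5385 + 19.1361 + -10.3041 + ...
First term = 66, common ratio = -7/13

For |r| < 1, S = a / (1 - r)
S = 66 / (1 - (-7/13))
S = 66 / (20/13)
S = 429/10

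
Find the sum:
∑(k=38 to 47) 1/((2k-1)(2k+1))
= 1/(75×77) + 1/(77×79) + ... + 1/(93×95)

Partial fractions: 1/((2k-1)(2k+1)) = (1/2)[1/(2k-1) - 1/(2k+1)]
The series telescopes:
= (1/2)[1/75 - 1/95]
= 2/1425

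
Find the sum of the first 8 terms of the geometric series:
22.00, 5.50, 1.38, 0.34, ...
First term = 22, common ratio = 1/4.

Sₙ = a(1 - rⁿ) / (1 - r)
S_8 = 22(1 - (1/4)^8) / (1 - (1/4))
S_8 = 22(1 - (1/65536)) / (3/4)
S_8 = 240295/8192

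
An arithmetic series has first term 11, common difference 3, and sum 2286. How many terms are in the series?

Using S = n/2 × [2a + (n-1)d]
2286 = n/2 × [2(11) + (n-1)(3)]
2286 = n/2 × [22 + 3n - 3]
4572 = n × [19 + 3n]
3n² + (19)n - 4572 = 0
Discriminant: Δ = (19)² - 4(3)(-4572) = 361 + 54864 = 55225
√Δ = 235
n = [-(19) + √Δ] / (2·3) = (-19 + 235) / 6 = 216 / 6 = 36
(The negative root is discarded since n must be a positive integer.)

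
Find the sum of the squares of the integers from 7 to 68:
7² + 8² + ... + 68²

Use ∑_{k=1}^{n} k² = n(n+1)(2n+1)/6, then subtract the first 6 terms.
∑_{k=1}^{68} k² = 68×69×137/6 = 107134
∑_{k=1}^{6} k² = 6×7×13/6 = 91
∑_{k=7}^{68} k² = 107134 - 91 = 107043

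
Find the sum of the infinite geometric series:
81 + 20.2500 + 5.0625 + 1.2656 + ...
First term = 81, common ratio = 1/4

For |r| < 1, S = a / (1 - r)
S = 81 / (1 - (1/4))
S = 81 / (3/4)
S = 108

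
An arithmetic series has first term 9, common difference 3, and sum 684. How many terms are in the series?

Using S = n/2 × [2a + (n-1)d]
684 = n/2 × [2(9) + (n-1)(3)]
684 = n/2 × [18 + 3n - 3]
1368 = n × [15 + 3n]
3n² + (15)n - 1368 = 0
Discriminant: Δ = (15)² - 4(3)(-1368) = 225 + 16416 = 16641
√Δ = 129
n = [-(15) + √Δ] / (2·3) = (-15 + 129) / 6 = 114 / 6 = 19
(The negative root is discarded since n must be a positive integer.)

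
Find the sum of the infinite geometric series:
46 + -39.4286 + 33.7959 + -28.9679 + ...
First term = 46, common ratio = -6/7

For |r| < 1, S = a / (1 - r)
S = 46 / (1 - (-6/7))
S = 46 / (13/7)
S = 322/13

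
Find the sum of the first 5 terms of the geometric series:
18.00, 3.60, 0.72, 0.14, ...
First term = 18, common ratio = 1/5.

Sₙ = a(1 - rⁿ) / (1 - r)
S_5 = 18(1 - (1/5)^5) / (1 - (1/5))
S_5 = 18(1 - (1/3125)) / (4/5)
S_5 = 14058/625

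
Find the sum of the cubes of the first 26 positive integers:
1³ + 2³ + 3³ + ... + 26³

Formula: ∑k³ = [n(n+1)/2]²
= [26×27/2]²
= 351²
= 123201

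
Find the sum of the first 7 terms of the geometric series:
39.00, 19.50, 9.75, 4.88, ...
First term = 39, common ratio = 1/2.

Sₙ = a(1 - rⁿ) / (1 - r)
S_7 = 39(1 - (1/2)^7) / (1 - (1/2))
S_7 = 39(1 - (1/128)) / (1/2)
S_7 = 4953/64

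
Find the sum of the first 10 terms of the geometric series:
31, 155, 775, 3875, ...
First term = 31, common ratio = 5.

Sₙ = a(1 - rⁿ) / (1 - r)
S_10 = 31(1 - 5^10) / (1 - 5)
S_10 = 31(1 - 9765625) / (-4)
S_10 = 75683586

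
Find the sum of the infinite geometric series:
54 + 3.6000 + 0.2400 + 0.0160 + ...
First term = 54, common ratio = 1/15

For |r| < 1, S = a / (1 - r)
S = 54 / (1 - (1/15))
S = 54 / (14/15)
S = 405/7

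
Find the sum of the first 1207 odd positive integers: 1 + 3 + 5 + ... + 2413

Sum of first n odd numbers = n²
= 1207²
= 1456849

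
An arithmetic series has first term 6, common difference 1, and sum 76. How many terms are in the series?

Using S = n/2 × [2a + (n-1)d]
76 = n/2 × [2(6) + (n-1)(1)]
76 = n/2 × [12 + 1n - 1]
152 = n × [11 + 1n]
1n² + (11)n - 152 = 0
Discriminant: Δ = (11)² - 4(1)(-152) = 121 + 608 = 729
√Δ = 27
n = [-(11) + √Δ] / (2·1) = (-11 + 27) / 2 = 16 / 2 = 8
(The negative root is discarded since n must be a positive integer.)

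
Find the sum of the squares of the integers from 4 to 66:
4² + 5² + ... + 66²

Use ∑_{k=1}^{n} k² = n(n+1)(2n+1)/6, then subtract the first 3 terms.
∑_{k=1}^{66} k² = 66×67×133/6 = 98021
∑_{k=1}^{3} k² = 3×4×7/6 = 14
∑_{k=4}^{66} k² = 98021 - 14 = 98007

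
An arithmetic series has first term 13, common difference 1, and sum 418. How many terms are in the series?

Using S = n/2 × [2a + (n-1)d]
418 = n/2 × [2(13) + (n-1)(1)]
418 = n/2 × [26 + 1n - 1]
836 = n × [25 + 1n]
1n² + (25)n - 836 = 0
Discriminant: Δ = (25)² - 4(1)(-836) = 625 + 3344 = 3969
√Δ = 63
n = [-(25) + √Δ] / (2·1) = (-25 + 63) / 2 = 38 / 2 = 19
(The negative root is discarded since n must be a positive integer.)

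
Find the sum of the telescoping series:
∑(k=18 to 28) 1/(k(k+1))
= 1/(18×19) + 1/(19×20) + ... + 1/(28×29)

Partial fractions: 1/(k(k+1)) = 1/k - 1/(k+1)
The series telescopes:
= (1/18 - 1/19) + (1/19 - 1/20) + ... + (1/28 - 1/29)
= 1/18 - 1/29
= 11/522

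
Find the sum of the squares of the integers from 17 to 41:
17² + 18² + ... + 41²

Use ∑_{k=1}^{n} k² = n(n+1)(2n+1)/6, then subtract the first 16 terms.
∑_{k=1}^{41} k² = 41×42×83/6 = 23821
∑_{k=1}^{16} k² = 16×17×33/6 = 1496
∑_{k=17}^{41} k² = 23821 - 1496 = 22325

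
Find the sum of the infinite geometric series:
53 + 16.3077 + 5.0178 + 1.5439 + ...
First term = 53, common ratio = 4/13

For |r| < 1, S = a / (1 - r)
S = 53 / (1 - (4/13))
S = 53 / (9/13)
S = 689/9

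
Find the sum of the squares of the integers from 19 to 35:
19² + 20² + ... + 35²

Use ∑_{k=1}^{n} k² = n(n+1)(2n+1)/6, then subtract the first 18 terms.
∑_{k=1}^{35} k² = 35×36×71/6 = 14910
∑_{k=1}^{18} k² = 18×19×37/6 = 2109
∑_{k=19}^{35} k² = 14910 - 2109 = 12801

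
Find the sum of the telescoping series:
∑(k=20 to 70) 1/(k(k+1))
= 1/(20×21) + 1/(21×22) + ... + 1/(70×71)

Partial fractions: 1/(k(k+1)) = 1/k - 1/(k+1)
The series telescopes:
= (1/20 - 1/21) + (1/21 - 1/22) + ... + (1/70 - 1/71)
= 1/20 - 1/71
= 51/1420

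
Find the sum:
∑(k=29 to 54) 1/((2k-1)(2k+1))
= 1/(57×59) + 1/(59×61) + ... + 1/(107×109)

Partial fractions: 1/((2k-1)(2k+1)) = (1/2)[1/(2k-1) - 1/(2k+1)]
The series telescopes:
= (1/2)[1/57 - 1/109]
= 26/6213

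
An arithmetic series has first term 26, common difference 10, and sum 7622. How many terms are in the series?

Using S = n/2 × [2a + (n-1)d]
7622 = n/2 × [2(26) + (n-1)(10)]
7622 = n/2 × [52 + 10n - 10]
15244 = n × [42 + 10n]
10n² + (42)n - 15244 = 0
Discriminant: Δ = (42)² - 4(10)(-15244) = 1764 + 609760 = 611524
√Δ = 782
n = [-(42) + √Δ] / (2·10) = (-42 + 782) / 20 = 740 / 20 = 37
(The negative root is discarded since n must be a positive integer.)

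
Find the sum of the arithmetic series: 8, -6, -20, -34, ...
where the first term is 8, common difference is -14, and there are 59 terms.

Sₙ = n/2 × (first + last)
Last term = a + (n-1)d = 8 + (59-1)×(-14) = -804
S_59 = 59/2 × (8 + (-804))
S_59 = 59/2 × (-796) = -23482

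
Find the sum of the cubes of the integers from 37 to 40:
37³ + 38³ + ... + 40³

Use ∑_{k=1}^{n} k³ = [n(n+1)/2]², then subtract the first 36 terms.
∑_{k=1}^{40} k³ = [40×41/2]² = 820² = 672400
∑_{k=1}^{36} k³ = [36×37/2]² = 666² = 443556
∑_{k=37}^{40} k³ = 672400 - 443556 = 228844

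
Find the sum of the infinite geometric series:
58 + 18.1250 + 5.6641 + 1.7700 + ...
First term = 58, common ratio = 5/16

For |r| < 1, S = a / (1 - r)
S = 58 / (1 - (5/16))
S = 58 / (11/16)
S = 928/11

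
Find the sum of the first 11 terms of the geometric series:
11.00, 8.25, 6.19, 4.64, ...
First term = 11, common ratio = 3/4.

Sₙ = a(1 - rⁿ) / (1 - r)
S_11 = 11(1 - (3/4)^11) / (1 - (3/4))
S_11 = 11(1 - (177147/4194304)) / (1/4)
S_11 = 44188727/1048576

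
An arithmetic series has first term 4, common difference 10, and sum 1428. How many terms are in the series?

Using S = n/2 × [2a + (n-1)d]
1428 = n/2 × [2(4) + (n-1)(10)]
1428 = n/2 × [8 + 10n - 10]
2856 = n × [-2 + 10n]
10n² + (-2)n - 2856 = 0
Discriminant: Δ = (-2)² - 4(10)(-2856) = 4 + 114240 = 114244
√Δ = 338
n = [-(-2) + √Δ] / (2·10) = (2 + 338) / 20 = 340 / 20 = 17
(The negative root is discarded since n must be a positive integer.)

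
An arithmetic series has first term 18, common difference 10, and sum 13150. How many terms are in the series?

Using S = n/2 × [2a + (n-1)d]
13150 = n/2 × [2(18) + (n-1)(10)]
13150 = n/2 × [36 + 10n - 10]
26300 = n × [26 + 10n]
10n² + (26)n - 26300 = 0
Discriminant: Δ = (26)² - 4(10)(-26300) = 676 + 1052000 = 1052676
√Δ = 1026
n = [-(26) + √Δ] / (2·10) = (-26 + 1026) / 20 = 1000 / 20 = 50
(The negative root is discarded since n must be a positive integer.)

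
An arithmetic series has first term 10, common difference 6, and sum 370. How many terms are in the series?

Using S = n/2 × [2a + (n-1)d]
370 = n/2 × [2(10) + (n-1)(6)]
370 = n/2 × [20 + 6n - 6]
740 = n × [14 + 6n]
6n² + (14)n - 740 = 0
Discriminant: Δ = (14)² - 4(6)(-740) = 196 + 17760 = 17956
√Δ = 134
n = [-(14) + √Δ] / (2·6) = (-14 + 134) / 12 = 120 / 12 = 10
(The negative root is discarded since n must be a positive integer.)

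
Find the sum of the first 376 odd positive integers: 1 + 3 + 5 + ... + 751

Sum of first n odd numbers = n²
= 376²
= 141376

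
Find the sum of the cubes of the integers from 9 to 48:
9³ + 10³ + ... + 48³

Use ∑_{k=1}^{n} k³ = [n(n+1)/2]², then subtract the first 8 terms.
∑_{k=1}^{48} k³ = [48×49/2]² = 1176² = 1382976
∑_{k=1}^{8} k³ = [8×9/2]² = 36² = 1296
∑_{k=9}^{48} k³ = 1382976 - 1296 = 1381680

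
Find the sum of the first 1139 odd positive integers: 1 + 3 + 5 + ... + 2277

Sum of first n odd numbers = n²
= 1139²
= 1297321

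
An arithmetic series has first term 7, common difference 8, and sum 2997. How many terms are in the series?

Using S = n/2 × [2a + (n-1)d]
2997 = n/2 × [2(7) + (n-1)(8)]
2997 = n/2 × [14 + 8n - 8]
5994 = n × [6 + 8n]
8n² + (6)n - 5994 = 0
Discriminant: Δ = (6)² - 4(8)(-5994) = 36 + 191808 = 191844
√Δ = 438
n = [-(6) + √Δ] / (2·8) = (-6 + 438) / 16 = 432 / 16 = 27
(The negative root is discarded since n must be a positive integer.)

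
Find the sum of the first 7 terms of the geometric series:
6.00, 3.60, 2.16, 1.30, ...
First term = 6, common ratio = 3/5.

Sₙ = a(1 - rⁿ) / (1 - r)
S_7 = 6(1 - (3/5)^7) / (1 - (3/5))
S_7 = 6(1 - (2187/78125)) / (2/5)
S_7 = 227814/15625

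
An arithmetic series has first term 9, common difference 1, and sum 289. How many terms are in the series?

Using S = n/2 × [2a + (n-1)d]
289 = n/2 × [2(9) + (n-1)(1)]
289 = n/2 × [18 + 1n - 1]
578 = n × [17 + 1n]
1n² + (17)n - 578 = 0
Discriminant: Δ = (17)² - 4(1)(-578) = 289 + 2312 = 2601
√Δ = 51
n = [-(17) + √Δ] / (2·1) = (-17 + 51) / 2 = 34 / 2 = 17
(The negative root is discarded since n must be a positive integer.)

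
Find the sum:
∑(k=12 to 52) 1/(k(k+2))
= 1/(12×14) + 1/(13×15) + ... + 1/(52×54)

Partial fractions: 1/(k(k+2)) = (1/2)[1/k - 1/(k+2)]
Telescoping leaves the first two and last two terms:
= (1/2)[1/12 + 1/13 - 1/53 - 1/54]
= 9143/148824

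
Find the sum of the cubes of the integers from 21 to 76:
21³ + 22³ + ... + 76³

Use ∑_{k=1}^{n} k³ = [n(n+1)/2]², then subtract the first 20 terms.
∑_{k=1}^{76} k³ = [76×77/2]² = 2926² = 8561476
∑_{k=1}^{20} k³ = [20×21/2]² = 210² = 44100
∑_{k=21}^{76} k³ = 8561476 - 44100 = 8517376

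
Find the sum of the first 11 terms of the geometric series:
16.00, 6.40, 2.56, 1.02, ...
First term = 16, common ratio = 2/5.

Sₙ = a(1 - rⁿ) / (1 - r)
S_11 = 16(1 - (2/5)^11) / (1 - (2/5))
S_11 = 16(1 - (2048/48828125)) / (3/5)
S_11 = 260405744/9765625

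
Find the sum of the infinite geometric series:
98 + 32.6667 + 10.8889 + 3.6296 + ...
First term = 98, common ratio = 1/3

For |r| < 1, S = a / (1 - r)
S = 98 / (1 - (1/3))
S = 98 / (2/3)
S = 147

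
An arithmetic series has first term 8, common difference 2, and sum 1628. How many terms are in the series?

Using S = n/2 × [2a + (n-1)d]
1628 = n/2 × [2(8) + (n-1)(2)]
1628 = n/2 × [16 + 2n - 2]
3256 = n × [14 + 2n]
2n² + (14)n - 3256 = 0
Discriminant: Δ = (14)² - 4(2)(-3256) = 196 + 26048 = 26244
√Δ = 162
n = [-(14) + √Δ] / (2·2) = (-14 + 162) / 4 = 148 / 4 = 37
(The negative root is discarded since n must be a positive integer.)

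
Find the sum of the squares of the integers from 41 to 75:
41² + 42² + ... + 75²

Use ∑_{k=1}^{n} k² = n(n+1)(2n+1)/6, then subtract the first 40 terms.
∑_{k=1}^{75} k² = 75×76×151/6 = 143450
∑_{k=1}^{40} k² = 40×41×81/6 = 22140
∑_{k=41}^{75} k² = 143450 - 22140 = 121310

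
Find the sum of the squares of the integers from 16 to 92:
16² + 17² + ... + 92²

Use ∑_{k=1}^{n} k² = n(n+1)(2n+1)/6, then subtract the first 15 terms.
∑_{k=1}^{92} k² = 92×93×185/6 = 263810
∑_{k=1}^{15} k² = 15×16×31/6 = 1240
∑_{k=16}^{92} k² = 263810 - 1240 = 262570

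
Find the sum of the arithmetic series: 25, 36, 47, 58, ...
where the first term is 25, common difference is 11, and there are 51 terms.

Sₙ = n/2 × (first + last)
Last term = a + (n-1)d = 25 + (51-1)×11 = 575
S_51 = 51/2 × (25 + 575)
S_51 = 51/2 × 600 = 15300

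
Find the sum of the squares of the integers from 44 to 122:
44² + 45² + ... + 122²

Use ∑_{k=1}^{n} k² = n(n+1)(2n+1)/6, then subtract the first 43 terms.
∑_{k=1}^{122} k² = 122×123×245/6 = 612745
∑_{k=1}^{43} k² = 43×44×87/6 = 27434
∑_{k=44}^{122} k² = 612745 - 27434 = 585311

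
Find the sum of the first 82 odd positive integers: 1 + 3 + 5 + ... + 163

Sum of first n odd numbers = n²
= 82²
= 6724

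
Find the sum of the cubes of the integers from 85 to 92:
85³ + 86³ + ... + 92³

Use ∑_{k=1}^{n} k³ = [n(n+1)/2]², then subtract the first 84 terms.
∑_{k=1}^{92} k³ = [92×93/2]² = 4278² = 18301284
∑_{k=1}^{84} k³ = [84×85/2]² = 3570² = 12744900
∑_{k=85}^{92} k³ = 18301284 - 12744900 = 5556384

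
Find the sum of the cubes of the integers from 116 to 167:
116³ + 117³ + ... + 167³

Use ∑_{k=1}^{n} k³ = [n(n+1)/2]², then subtract the first 115 terms.
∑_{k=1}^{167} k³ = [167×168/2]² = 14028² = 196784784
∑_{k=1}^{115} k³ = [115×116/2]² = 6670² = 44488900
∑_{k=116}^{167} k³ = 196784784 - 44488900 = 152295884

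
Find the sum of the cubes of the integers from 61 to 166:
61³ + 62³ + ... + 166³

Use ∑_{k=1}^{n} k³ = [n(n+1)/2]², then subtract the first 60 terms.
∑_{k=1}^{166} k³ = [166×167/2]² = 13861² = 192127321
∑_{k=1}^{60} k³ = [60×61/2]² = 1830² = 3348900
∑_{k=61}^{166} k³ = 192127321 - 3348900 = 188778421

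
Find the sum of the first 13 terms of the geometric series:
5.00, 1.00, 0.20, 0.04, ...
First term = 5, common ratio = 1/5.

Sₙ = a(1 - rⁿ) / (1 - r)
S_13 = 5(1 - (1/5)^13) / (1 - (1/5))
S_13 = 5(1 - (1/1220703125)) / (4/5)
S_13 = 305175781/48828125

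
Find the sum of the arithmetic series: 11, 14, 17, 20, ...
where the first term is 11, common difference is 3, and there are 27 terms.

Sₙ = n/2 × (first + last)
Last term = a + (n-1)d = 11 + (27-1)×3 = 89
S_27 = 27/2 × (11 + 89)
S_27 = 27/2 × 100 = 1350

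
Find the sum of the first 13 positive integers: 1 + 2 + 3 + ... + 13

Formula: ∑k = n(n+1)/2
= 13×14/2
= 182/2
= 91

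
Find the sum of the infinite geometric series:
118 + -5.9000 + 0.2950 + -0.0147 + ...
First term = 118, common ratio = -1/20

For |r| < 1, S = a / (1 - r)
S = 118 / (1 - (-1/20))
S = 118 / (21/20)
S = 2360/21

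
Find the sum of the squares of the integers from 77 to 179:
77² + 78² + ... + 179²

Use ∑_{k=1}^{n} k² = n(n+1)(2n+1)/6, then subtract the first 76 terms.
∑_{k=1}^{179} k² = 179×180×359/6 = 1927830
∑_{k=1}^{76} k² = 76×77×153/6 = 149226
∑_{k=77}^{179} k² = 1927830 - 149226 = 1778604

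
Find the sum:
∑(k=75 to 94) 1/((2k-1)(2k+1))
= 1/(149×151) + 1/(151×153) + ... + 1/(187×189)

Partial fractions: 1/((2k-1)(2k+1)) = (1/2)[1/(2k-1) - 1/(2k+1)]
The series telescopes:
= (1/2)[1/149 - 1/189]
= 20/28161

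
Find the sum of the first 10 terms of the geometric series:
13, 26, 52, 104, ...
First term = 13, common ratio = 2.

Sₙ = a(1 - rⁿ) / (1 - r)
S_10 = 13(1 - 2^10) / (1 - 2)
S_10 = 13(1 - 1024) / (-1)
S_10 = 13299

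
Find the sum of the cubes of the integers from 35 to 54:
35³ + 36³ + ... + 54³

Use ∑_{k=1}^{n} k³ = [n(n+1)/2]², then subtract the first 34 terms.
∑_{k=1}^{54} k³ = [54×55/2]² = 1485² = 2205225
∑_{k=1}^{34} k³ = [34×35/2]² = 595² = 354025
∑_{k=35}^{54} k³ = 2205225 - 354025 = 1851200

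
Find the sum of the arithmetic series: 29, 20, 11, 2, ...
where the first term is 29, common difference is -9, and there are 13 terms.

Sₙ = n/2 × (first + last)
Last term = a + (n-1)d = 29 + (13-1)×(-9) = -79
S_13 = 13/2 × (29 + (-79))
S_13 = 13/2 × (-50) = -325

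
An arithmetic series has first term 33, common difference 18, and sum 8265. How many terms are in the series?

Using S = n/2 × [2a + (n-1)d]
8265 = n/2 × [2(33) + (n-1)(18)]
8265 = n/2 × [66 + 18n - 18]
16530 = n × [48 + 18n]
18n² + (48)n - 16530 = 0
Discriminant: Δ = (48)² - 4(18)(-16530) = 2304 + 1190160 = 1192464
√Δ = 1092
n = [-(48) + √Δ] / (2·18) = (-48 + 1092) / 36 = 1044 / 36 = 29
(The negative root is discarded since n must be a positive integer.)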